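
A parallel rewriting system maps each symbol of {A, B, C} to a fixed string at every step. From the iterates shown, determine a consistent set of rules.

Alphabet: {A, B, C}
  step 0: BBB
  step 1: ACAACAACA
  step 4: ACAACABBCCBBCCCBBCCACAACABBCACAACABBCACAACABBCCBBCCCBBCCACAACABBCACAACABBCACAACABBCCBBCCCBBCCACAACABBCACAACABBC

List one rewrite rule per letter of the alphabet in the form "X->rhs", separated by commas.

  step 0 ⇒ step 1: BBB ⇒ ACA·ACA·ACA
    B ↦ ACA
    A ↦ C  (constrained at step 1)
    C ↦ BBC  (constrained at step 1)

A->C, B->ACA, C->BBC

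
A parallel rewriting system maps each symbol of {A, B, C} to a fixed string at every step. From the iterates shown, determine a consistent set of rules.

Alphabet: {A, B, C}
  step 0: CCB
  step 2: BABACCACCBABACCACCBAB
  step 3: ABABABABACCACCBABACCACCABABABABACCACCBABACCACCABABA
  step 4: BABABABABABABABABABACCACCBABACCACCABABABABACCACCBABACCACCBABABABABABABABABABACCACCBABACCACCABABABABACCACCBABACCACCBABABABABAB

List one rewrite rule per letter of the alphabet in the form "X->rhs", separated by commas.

  step 3 ⇒ step 4: ABABABABACCACCBABACCACCABABABABACCACCBABACCACCABABA ⇒ BAB·A·BAB·A·BAB·A·BAB·A·BAB·ACC·ACC·BAB·ACC·ACC·A·BAB·A·BAB·ACC·ACC·BAB·ACC·ACC·BAB·A·BAB·A·BAB·A·BAB·A·BAB·ACC·ACC·BAB·ACC·ACC·A·BAB·A·BAB·ACC·ACC·BAB·ACC·ACC·BAB·A·BAB·A·BAB
    A ↦ BAB
    B ↦ A
    C ↦ ACC

A->BAB, B->A, C->ACC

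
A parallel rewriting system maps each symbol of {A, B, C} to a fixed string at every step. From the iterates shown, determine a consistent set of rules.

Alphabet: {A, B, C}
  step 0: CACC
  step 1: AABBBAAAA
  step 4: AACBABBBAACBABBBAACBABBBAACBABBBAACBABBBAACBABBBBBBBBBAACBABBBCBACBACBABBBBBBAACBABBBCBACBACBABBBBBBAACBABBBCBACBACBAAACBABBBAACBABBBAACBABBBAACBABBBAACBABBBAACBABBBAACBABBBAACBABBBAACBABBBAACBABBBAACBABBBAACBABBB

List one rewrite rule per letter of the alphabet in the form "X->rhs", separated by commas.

A->BBB, B->CBA, C->AA

  step 0 ⇒ step 1: CACC ⇒ AA·BBB·AA·AA
    A ↦ BBB
    C ↦ AA
    B ↦ CBA  (constrained at step 1)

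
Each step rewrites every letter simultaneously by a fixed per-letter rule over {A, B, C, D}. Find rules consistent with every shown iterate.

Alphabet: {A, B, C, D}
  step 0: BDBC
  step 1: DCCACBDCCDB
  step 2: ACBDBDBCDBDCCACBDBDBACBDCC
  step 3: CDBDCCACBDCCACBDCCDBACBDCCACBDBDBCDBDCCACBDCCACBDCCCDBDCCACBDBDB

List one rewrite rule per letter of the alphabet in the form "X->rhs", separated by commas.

  step 2 ⇒ step 3: ACBDBDBCDBDCCACBDBDBACBDCC ⇒ C·DB·DCC·ACB·DCC·ACB·DCC·DB·ACB·DCC·ACB·DB·DB·C·DB·DCC·ACB·DCC·ACB·DCC·C·DB·DCC·ACB·DB·DB
    A ↦ C
    B ↦ DCC
    C ↦ DB
    D ↦ ACB

A->C, B->DCC, C->DB, D->ACB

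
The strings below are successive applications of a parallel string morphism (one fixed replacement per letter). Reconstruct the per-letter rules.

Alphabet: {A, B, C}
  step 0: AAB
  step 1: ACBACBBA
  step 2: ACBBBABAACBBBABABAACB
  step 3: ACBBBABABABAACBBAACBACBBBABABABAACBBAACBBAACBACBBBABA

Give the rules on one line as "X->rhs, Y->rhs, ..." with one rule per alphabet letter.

A->ACB, B->BA, C->BBA

  step 2 ⇒ step 3: ACBBBABAACBBBABABAACB ⇒ ACB·BBA·BA·BA·BA·ACB·BA·ACB·ACB·BBA·BA·BA·BA·ACB·BA·ACB·BA·ACB·ACB·BBA·BA
    A ↦ ACB
    B ↦ BA
    C ↦ BBA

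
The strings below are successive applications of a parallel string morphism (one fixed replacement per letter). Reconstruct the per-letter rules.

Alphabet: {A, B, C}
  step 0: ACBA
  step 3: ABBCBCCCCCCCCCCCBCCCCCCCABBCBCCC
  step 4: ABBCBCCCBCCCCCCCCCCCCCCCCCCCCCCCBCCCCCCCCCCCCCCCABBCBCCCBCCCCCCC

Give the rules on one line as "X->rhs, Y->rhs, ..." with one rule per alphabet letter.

A->AB, B->BC, C->CC

  step 3 ⇒ step 4: ABBCBCCCCCCCCCCCBCCCCCCCABBCBCCC ⇒ AB·BC·BC·CC·BC·CC·CC·CC·CC·CC·CC·CC·CC·CC·CC·CC·BC·CC·CC·CC·CC·CC·CC·CC·AB·BC·BC·CC·BC·CC·CC·CC
    A ↦ AB
    B ↦ BC
    C ↦ CC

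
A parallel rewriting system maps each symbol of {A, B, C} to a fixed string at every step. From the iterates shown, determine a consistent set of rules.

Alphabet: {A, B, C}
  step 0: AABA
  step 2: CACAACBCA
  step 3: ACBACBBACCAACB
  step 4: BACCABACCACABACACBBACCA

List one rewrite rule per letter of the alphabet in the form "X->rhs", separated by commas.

A->B, B->CA, C->AC

  step 3 ⇒ step 4: ACBACBBACCAACB ⇒ B·AC·CA·B·AC·CA·CA·B·AC·AC·B·B·AC·CA
    A ↦ B
    B ↦ CA
    C ↦ AC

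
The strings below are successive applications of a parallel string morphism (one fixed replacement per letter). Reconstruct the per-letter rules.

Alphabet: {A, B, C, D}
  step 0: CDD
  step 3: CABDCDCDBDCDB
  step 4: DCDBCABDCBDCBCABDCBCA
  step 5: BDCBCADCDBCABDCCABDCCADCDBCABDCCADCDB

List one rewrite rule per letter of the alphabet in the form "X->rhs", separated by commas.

  step 4 ⇒ step 5: DCDBCABDCBDCBCABDCBCA ⇒ B·DC·B·CA·DC·DB·CA·B·DC·CA·B·DC·CA·DC·DB·CA·B·DC·CA·DC·DB
    A ↦ DB
    B ↦ CA
    C ↦ DC
    D ↦ B

A->DB, B->CA, C->DC, D->B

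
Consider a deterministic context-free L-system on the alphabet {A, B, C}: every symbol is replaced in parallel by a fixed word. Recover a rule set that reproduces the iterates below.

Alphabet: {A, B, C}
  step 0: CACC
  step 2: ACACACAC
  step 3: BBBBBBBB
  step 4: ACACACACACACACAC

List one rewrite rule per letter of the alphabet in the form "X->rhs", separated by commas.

  step 3 ⇒ step 4: BBBBBBBB ⇒ AC·AC·AC·AC·AC·AC·AC·AC
    B ↦ AC
  step 2 ⇒ step 3: ACACACAC ⇒ B·B·B·B·B·B·B·B
    A ↦ B
  step 2 ⇒ step 3: ACACACAC ⇒ B·B·B·B·B·B·B·B
    C ↦ B

A->B, B->AC, C->B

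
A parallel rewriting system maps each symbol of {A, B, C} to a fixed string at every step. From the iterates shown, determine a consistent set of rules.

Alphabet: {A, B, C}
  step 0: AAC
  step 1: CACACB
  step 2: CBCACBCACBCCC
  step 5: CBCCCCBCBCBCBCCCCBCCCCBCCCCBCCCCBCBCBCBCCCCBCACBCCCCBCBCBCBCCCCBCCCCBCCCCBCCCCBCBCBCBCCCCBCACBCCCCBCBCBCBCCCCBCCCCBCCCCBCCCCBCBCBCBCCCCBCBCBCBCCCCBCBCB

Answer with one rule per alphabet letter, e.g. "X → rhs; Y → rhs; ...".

  step 1 ⇒ step 2: CACACB ⇒ CB·CA·CB·CA·CB·CCC
    A ↦ CA
    B ↦ CCC
    C ↦ CB

A->CA, B->CCC, C->CB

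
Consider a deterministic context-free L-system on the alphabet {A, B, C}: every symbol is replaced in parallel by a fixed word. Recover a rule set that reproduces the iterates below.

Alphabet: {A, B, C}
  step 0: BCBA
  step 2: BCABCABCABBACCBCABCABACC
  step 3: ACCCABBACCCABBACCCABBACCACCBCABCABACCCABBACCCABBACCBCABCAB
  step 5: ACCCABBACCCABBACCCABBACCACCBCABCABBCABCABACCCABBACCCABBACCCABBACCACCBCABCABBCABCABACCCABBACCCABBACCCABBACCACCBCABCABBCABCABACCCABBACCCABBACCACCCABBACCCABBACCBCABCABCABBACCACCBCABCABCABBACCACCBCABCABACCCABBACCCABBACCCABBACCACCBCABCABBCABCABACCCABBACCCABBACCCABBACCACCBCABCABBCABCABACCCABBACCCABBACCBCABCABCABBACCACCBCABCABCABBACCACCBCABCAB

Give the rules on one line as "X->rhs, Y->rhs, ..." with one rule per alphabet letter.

  step 2 ⇒ step 3: BCABCABCABBACCBCABCABACC ⇒ ACC·CAB·B·ACC·CAB·B·ACC·CAB·B·ACC·ACC·B·CAB·CAB·ACC·CAB·B·ACC·CAB·B·ACC·B·CAB·CAB
    A ↦ B
    B ↦ ACC
    C ↦ CAB

A->B, B->ACC, C->CAB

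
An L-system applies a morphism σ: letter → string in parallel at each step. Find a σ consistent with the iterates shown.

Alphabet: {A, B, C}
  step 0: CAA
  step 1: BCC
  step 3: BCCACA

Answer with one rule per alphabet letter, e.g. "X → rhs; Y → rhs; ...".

A->C, B->CA, C->B

  step 0 ⇒ step 1: CAA ⇒ B·C·C
    A ↦ C
    C ↦ B
    B ↦ CA  (constrained at step 1)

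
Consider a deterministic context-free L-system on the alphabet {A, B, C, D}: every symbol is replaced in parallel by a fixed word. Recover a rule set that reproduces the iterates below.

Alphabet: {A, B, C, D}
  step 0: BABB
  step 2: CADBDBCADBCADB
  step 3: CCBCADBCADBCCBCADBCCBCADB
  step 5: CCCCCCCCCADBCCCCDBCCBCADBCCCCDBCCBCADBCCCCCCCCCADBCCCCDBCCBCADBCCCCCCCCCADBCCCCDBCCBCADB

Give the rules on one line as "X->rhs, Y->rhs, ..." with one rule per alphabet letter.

A->B, B->DB, C->CC, D->CA

  step 2 ⇒ step 3: CADBDBCADBCADB ⇒ CC·B·CA·DB·CA·DB·CC·B·CA·DB·CC·B·CA·DB
    A ↦ B
    B ↦ DB
    C ↦ CC
    D ↦ CA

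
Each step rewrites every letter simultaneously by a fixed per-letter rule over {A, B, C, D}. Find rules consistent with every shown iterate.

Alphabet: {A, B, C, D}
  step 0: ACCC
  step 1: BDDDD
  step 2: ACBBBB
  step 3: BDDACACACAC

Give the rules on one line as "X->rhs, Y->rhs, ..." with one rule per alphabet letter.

A->BD, B->AC, C->D, D->B

  step 2 ⇒ step 3: ACBBBB ⇒ BD·D·AC·AC·AC·AC
    A ↦ BD
    B ↦ AC
    C ↦ D
  step 1 ⇒ step 2: BDDDD ⇒ AC·B·B·B·B
    D ↦ B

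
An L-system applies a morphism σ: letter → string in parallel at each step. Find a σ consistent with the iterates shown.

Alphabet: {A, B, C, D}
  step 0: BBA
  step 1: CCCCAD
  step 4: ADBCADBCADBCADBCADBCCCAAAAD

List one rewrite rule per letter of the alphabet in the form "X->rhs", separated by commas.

A->AD, B->CC, C->A, D->BC

  step 0 ⇒ step 1: BBA ⇒ CC·CC·AD
    A ↦ AD
    B ↦ CC
    C ↦ A  (constrained at step 1)
    D ↦ BC  (constrained at step 1)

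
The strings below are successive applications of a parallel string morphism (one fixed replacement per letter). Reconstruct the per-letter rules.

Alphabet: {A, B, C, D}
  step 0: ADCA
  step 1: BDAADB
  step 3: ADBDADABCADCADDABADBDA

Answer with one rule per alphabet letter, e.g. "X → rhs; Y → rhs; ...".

A->B, B->CAD, C->AD, D->DA

  step 0 ⇒ step 1: ADCA ⇒ B·DA·AD·B
    A ↦ B
    C ↦ AD
    D ↦ DA
    B ↦ CAD  (constrained at step 1)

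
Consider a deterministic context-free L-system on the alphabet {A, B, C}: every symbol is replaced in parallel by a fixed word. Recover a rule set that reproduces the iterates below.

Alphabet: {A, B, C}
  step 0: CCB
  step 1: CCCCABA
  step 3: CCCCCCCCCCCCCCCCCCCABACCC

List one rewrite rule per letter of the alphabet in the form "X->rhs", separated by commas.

  step 0 ⇒ step 1: CCB ⇒ CC·CC·ABA
    B ↦ ABA
    C ↦ CC
    A ↦ C  (constrained at step 1)

A->C, B->ABA, C->CC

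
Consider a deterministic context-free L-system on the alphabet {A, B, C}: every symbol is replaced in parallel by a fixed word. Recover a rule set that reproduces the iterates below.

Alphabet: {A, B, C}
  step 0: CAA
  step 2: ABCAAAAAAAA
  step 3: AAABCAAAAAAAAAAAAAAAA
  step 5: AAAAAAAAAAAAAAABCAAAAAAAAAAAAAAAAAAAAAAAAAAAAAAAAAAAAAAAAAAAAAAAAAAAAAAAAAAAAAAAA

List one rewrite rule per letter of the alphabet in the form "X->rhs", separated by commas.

  step 2 ⇒ step 3: ABCAAAAAAAA ⇒ AA·A·BC·AA·AA·AA·AA·AA·AA·AA·AA
    A ↦ AA
    B ↦ A
    C ↦ BC

A->AA, B->A, C->BC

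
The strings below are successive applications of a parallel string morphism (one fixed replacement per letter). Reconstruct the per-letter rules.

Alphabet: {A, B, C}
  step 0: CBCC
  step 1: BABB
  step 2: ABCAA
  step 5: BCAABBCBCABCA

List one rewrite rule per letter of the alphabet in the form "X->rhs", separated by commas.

A->BC, B->A, C->B

  step 1 ⇒ step 2: BABB ⇒ A·BC·A·A
    A ↦ BC
    B ↦ A
  step 0 ⇒ step 1: CBCC ⇒ B·A·B·B
    C ↦ B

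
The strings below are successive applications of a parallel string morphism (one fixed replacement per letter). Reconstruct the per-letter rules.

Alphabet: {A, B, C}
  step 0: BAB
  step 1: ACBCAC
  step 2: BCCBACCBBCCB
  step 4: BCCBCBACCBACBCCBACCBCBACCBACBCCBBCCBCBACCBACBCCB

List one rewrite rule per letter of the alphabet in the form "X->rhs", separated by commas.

  step 1 ⇒ step 2: ACBCAC ⇒ BC·CB·AC·CB·BC·CB
    A ↦ BC
    B ↦ AC
    C ↦ CB

A->BC, B->AC, C->CB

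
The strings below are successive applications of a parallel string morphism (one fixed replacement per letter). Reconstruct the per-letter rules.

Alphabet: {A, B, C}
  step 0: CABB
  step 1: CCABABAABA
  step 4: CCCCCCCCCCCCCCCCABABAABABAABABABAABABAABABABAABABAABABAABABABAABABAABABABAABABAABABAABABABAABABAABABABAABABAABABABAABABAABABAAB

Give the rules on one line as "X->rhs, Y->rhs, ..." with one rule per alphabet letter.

  step 0 ⇒ step 1: CABB ⇒ CC·AB·ABA·ABA
    A ↦ AB
    B ↦ ABA
    C ↦ CC

A->AB, B->ABA, C->CC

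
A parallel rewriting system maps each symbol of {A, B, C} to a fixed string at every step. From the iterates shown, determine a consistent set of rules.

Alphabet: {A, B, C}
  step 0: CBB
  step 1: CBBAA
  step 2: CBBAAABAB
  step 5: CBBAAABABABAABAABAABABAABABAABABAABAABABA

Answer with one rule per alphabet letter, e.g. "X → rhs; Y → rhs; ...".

A->AB, B->A, C->CBB

  step 1 ⇒ step 2: CBBAA ⇒ CBB·A·A·AB·AB
    A ↦ AB
    B ↦ A
    C ↦ CBB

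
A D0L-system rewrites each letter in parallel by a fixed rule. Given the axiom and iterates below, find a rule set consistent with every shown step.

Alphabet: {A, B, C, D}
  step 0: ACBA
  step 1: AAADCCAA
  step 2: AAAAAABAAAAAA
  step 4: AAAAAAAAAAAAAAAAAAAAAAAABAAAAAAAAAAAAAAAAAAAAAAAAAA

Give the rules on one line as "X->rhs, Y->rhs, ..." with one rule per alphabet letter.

  step 1 ⇒ step 2: AAADCCAA ⇒ AA·AA·AA·B·A·A·AA·AA
    A ↦ AA
    C ↦ A
    D ↦ B
  step 0 ⇒ step 1: ACBA ⇒ AA·A·DCC·AA
    B ↦ DCC

A->AA, B->DCC, C->A, D->B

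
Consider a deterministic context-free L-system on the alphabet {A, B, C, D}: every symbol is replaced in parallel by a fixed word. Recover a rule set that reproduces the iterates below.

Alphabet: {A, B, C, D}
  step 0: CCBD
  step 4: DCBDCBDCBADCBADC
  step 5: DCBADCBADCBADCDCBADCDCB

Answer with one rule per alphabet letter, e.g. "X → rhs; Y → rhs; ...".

  step 4 ⇒ step 5: DCBDCBDCBADCBADC ⇒ DC·B·A·DC·B·A·DC·B·A·DC·DC·B·A·DC·DC·B
    A ↦ DC
    B ↦ A
    C ↦ B
    D ↦ DC

A->DC, B->A, C->B, D->DC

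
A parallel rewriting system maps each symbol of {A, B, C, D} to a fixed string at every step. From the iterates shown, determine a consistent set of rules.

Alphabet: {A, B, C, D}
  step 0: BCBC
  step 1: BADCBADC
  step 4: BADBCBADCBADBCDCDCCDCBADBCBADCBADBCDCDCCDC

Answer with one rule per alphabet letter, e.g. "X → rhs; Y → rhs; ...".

  step 0 ⇒ step 1: BCBC ⇒ BA·DC·BA·DC
    B ↦ BA
    C ↦ DC
    A ↦ DB  (constrained at step 1)
    D ↦ C  (constrained at step 1)

A->DB, B->BA, C->DC, D->C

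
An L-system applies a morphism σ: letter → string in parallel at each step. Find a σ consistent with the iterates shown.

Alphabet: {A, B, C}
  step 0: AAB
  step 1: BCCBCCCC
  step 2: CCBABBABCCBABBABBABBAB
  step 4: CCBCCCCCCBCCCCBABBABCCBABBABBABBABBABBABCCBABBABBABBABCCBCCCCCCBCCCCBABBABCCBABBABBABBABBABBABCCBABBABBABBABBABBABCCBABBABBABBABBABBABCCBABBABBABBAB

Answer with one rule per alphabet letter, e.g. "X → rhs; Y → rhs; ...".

  step 1 ⇒ step 2: BCCBCCCC ⇒ CC·BAB·BAB·CC·BAB·BAB·BAB·BAB
    B ↦ CC
    C ↦ BAB
  step 0 ⇒ step 1: AAB ⇒ BCC·BCC·CC
    A ↦ BCC

A->BCC, B->CC, C->BAB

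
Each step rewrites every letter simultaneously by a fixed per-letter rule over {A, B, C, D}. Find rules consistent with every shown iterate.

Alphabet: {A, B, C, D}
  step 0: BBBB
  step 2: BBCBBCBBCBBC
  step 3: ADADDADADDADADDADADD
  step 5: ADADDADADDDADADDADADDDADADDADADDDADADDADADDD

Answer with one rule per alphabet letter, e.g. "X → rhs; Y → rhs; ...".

A->BB, B->AD, C->D, D->C

  step 2 ⇒ step 3: BBCBBCBBCBBC ⇒ AD·AD·D·AD·AD·D·AD·AD·D·AD·AD·D
    B ↦ AD
    C ↦ D
    A ↦ BB  (constrained at step 3)
    D ↦ C  (constrained at step 3)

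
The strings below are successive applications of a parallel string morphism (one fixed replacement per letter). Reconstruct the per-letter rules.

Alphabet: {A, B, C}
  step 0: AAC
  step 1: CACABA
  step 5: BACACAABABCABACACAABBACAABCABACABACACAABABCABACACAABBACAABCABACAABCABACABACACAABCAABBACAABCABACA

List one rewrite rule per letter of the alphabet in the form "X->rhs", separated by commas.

A->CA, B->AB, C->BA

  step 0 ⇒ step 1: AAC ⇒ CA·CA·BA
    A ↦ CA
    C ↦ BA
    B ↦ AB  (constrained at step 1)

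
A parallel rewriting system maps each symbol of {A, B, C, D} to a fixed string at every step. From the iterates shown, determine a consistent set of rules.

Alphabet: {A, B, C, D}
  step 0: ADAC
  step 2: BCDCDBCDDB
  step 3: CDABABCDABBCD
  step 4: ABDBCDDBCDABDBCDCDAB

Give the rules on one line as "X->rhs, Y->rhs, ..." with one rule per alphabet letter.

A->DB, B->CD, C->A, D->B

  step 3 ⇒ step 4: CDABABCDABBCD ⇒ A·B·DB·CD·DB·CD·A·B·DB·CD·CD·A·B
    A ↦ DB
    B ↦ CD
    C ↦ A
    D ↦ B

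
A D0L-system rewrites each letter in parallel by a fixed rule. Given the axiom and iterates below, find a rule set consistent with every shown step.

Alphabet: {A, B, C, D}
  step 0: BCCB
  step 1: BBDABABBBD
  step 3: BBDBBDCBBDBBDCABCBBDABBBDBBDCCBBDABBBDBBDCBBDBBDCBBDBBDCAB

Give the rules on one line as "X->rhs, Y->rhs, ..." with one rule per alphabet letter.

  step 0 ⇒ step 1: BCCB ⇒ BBD·AB·AB·BBD
    B ↦ BBD
    C ↦ AB
    A ↦ DBC  (constrained at step 1)
    D ↦ C  (constrained at step 1)

A->DBC, B->BBD, C->AB, D->C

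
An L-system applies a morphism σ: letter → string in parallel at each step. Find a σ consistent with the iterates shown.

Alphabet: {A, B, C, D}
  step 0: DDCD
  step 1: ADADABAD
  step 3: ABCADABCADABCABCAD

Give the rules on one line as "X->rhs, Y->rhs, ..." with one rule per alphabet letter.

A->C, B->A, C->AB, D->AD

  step 0 ⇒ step 1: DDCD ⇒ AD·AD·AB·AD
    C ↦ AB
    D ↦ AD
    A ↦ C  (constrained at step 1)
    B ↦ A  (constrained at step 1)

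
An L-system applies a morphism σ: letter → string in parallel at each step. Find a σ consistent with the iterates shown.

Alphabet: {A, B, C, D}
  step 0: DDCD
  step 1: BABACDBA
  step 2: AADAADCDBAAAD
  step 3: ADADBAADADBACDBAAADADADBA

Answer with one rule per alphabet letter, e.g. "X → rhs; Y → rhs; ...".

  step 2 ⇒ step 3: AADAADCDBAAAD ⇒ AD·AD·BA·AD·AD·BA·CD·BA·A·AD·AD·AD·BA
    A ↦ AD
    B ↦ A
    C ↦ CD
    D ↦ BA

A->AD, B->A, C->CD, D->BA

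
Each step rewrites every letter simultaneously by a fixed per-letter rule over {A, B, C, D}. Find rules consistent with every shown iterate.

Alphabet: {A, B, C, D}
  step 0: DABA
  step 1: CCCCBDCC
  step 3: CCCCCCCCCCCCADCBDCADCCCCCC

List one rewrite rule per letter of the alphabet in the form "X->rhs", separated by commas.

A->CC, B->CBD, C->AD, D->C

  step 0 ⇒ step 1: DABA ⇒ C·CC·CBD·CC
    A ↦ CC
    B ↦ CBD
    D ↦ C
    C ↦ AD  (constrained at step 1)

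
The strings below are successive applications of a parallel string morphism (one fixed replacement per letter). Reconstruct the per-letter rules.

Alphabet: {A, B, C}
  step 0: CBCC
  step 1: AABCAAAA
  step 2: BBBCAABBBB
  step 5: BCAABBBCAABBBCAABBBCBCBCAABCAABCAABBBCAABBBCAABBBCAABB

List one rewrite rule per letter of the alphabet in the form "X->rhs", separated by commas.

A->B, B->BC, C->AA

  step 1 ⇒ step 2: AABCAAAA ⇒ B·B·BC·AA·B·B·B·B
    A ↦ B
    B ↦ BC
    C ↦ AA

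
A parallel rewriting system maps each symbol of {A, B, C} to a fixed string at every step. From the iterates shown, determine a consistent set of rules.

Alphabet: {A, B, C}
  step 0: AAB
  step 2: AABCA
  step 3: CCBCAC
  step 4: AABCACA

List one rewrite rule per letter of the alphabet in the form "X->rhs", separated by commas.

  step 3 ⇒ step 4: CCBCAC ⇒ A·A·BC·A·C·A
    A ↦ C
    B ↦ BC
    C ↦ A

A->C, B->BC, C->A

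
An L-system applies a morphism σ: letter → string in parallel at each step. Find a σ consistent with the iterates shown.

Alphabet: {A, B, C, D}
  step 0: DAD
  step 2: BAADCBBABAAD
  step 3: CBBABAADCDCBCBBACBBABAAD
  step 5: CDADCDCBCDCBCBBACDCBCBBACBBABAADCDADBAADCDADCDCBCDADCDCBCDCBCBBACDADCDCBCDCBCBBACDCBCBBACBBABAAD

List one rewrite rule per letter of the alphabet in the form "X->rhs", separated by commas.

A->BA, B->CB, C->CD, D->AD

  step 2 ⇒ step 3: BAADCBBABAAD ⇒ CB·BA·BA·AD·CD·CB·CB·BA·CB·BA·BA·AD
    A ↦ BA
    B ↦ CB
    C ↦ CD
    D ↦ AD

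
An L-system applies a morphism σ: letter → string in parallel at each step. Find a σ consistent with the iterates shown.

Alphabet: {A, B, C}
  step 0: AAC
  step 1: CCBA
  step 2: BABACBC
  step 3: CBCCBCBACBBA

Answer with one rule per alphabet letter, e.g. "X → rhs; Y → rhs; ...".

  step 2 ⇒ step 3: BABACBC ⇒ CB·C·CB·C·BA·CB·BA
    A ↦ C
    B ↦ CB
    C ↦ BA

A->C, B->CB, C->BA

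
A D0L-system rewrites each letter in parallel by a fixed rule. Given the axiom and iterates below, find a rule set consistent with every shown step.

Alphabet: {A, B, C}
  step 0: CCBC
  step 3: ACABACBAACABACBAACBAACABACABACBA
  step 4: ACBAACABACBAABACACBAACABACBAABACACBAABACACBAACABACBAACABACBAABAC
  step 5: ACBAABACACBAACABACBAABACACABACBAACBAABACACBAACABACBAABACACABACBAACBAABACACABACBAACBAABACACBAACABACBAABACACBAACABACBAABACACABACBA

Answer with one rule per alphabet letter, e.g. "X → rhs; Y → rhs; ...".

  step 4 ⇒ step 5: ACBAACABACBAABACACBAACABACBAABACACBAABACACBAACABACBAACABACBAABAC ⇒ AC·BA·AB·AC·AC·BA·AC·AB·AC·BA·AB·AC·AC·AB·AC·BA·AC·BA·AB·AC·AC·BA·AC·AB·AC·BA·AB·AC·AC·AB·AC·BA·AC·BA·AB·AC·AC·AB·AC·BA·AC·BA·AB·AC·AC·BA·AC·AB·AC·BA·AB·AC·AC·BA·AC·AB·AC·BA·AB·AC·AC·AB·AC·BA
    A ↦ AC
    B ↦ AB
    C ↦ BA

A->AC, B->AB, C->BA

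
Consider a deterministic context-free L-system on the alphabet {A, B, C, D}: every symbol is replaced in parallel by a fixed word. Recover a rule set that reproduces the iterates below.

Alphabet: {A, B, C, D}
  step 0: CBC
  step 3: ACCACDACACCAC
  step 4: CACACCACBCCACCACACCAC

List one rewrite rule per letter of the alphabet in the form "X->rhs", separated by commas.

A->C, B->D, C->AC, D->BC

  step 3 ⇒ step 4: ACCACDACACCAC ⇒ C·AC·AC·C·AC·BC·C·AC·C·AC·AC·C·AC
    A ↦ C
    C ↦ AC
    D ↦ BC
    B ↦ D  (constrained at step 0)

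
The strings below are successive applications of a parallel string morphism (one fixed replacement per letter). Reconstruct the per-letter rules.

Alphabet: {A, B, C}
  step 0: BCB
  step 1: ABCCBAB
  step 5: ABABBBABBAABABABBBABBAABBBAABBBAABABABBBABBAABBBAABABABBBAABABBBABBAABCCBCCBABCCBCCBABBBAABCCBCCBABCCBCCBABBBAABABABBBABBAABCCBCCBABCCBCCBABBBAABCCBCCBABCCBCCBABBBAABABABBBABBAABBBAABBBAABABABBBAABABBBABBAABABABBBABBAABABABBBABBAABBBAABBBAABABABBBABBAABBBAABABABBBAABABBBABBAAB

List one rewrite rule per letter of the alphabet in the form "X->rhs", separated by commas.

  step 0 ⇒ step 1: BCB ⇒ AB·CCB·AB
    B ↦ AB
    C ↦ CCB
    A ↦ BBA  (constrained at step 1)

A->BBA, B->AB, C->CCB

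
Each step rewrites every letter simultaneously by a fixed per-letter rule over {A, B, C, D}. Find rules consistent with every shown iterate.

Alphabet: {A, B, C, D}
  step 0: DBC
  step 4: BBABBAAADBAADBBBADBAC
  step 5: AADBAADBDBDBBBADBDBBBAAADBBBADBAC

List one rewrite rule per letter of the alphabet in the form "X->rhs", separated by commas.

A->DB, B->A, C->AC, D->BB

  step 4 ⇒ step 5: BBABBAAADBAADBBBADBAC ⇒ A·A·DB·A·A·DB·DB·DB·BB·A·DB·DB·BB·A·A·A·DB·BB·A·DB·AC
    A ↦ DB
    B ↦ A
    C ↦ AC
    D ↦ BB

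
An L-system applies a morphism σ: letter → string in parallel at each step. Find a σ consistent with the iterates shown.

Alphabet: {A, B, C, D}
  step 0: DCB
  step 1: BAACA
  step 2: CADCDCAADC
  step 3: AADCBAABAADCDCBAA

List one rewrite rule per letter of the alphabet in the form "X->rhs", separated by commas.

A->DC, B->CA, C->AA, D->B

  step 2 ⇒ step 3: CADCDCAADC ⇒ AA·DC·B·AA·B·AA·DC·DC·B·AA
    A ↦ DC
    C ↦ AA
    D ↦ B
  step 0 ⇒ step 1: DCB ⇒ B·AA·CA
    B ↦ CA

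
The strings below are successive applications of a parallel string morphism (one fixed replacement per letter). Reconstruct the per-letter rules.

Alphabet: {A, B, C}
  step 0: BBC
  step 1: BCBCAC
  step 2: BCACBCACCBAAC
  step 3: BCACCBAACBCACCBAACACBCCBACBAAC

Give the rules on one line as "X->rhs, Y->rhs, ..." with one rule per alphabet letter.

  step 2 ⇒ step 3: BCACBCACCBAAC ⇒ BC·AC·CBA·AC·BC·AC·CBA·AC·AC·BC·CBA·CBA·AC
    A ↦ CBA
    B ↦ BC
    C ↦ AC

A->CBA, B->BC, C->AC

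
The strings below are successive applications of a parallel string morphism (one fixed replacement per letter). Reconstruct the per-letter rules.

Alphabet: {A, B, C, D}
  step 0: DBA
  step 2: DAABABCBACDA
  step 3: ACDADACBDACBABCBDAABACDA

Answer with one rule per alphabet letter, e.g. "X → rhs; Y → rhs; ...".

A->DA, B->CB, C->AB, D->AC

  step 2 ⇒ step 3: DAABABCBACDA ⇒ AC·DA·DA·CB·DA·CB·AB·CB·DA·AB·AC·DA
    A ↦ DA
    B ↦ CB
    C ↦ AB
    D ↦ AC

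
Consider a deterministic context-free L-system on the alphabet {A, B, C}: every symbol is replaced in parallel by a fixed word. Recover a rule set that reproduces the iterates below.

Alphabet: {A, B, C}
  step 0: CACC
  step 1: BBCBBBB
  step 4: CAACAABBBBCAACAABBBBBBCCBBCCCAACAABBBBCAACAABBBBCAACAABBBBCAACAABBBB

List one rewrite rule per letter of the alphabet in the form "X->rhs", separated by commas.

A->C, B->CAA, C->BB

  step 0 ⇒ step 1: CACC ⇒ BB·C·BB·BB
    A ↦ C
    C ↦ BB
    B ↦ CAA  (constrained at step 1)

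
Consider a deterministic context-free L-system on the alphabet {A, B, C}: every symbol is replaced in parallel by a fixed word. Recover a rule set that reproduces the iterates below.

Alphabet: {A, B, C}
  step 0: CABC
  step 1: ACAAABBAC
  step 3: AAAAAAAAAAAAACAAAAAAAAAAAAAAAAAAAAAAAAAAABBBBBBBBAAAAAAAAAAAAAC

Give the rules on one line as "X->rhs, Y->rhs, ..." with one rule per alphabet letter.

  step 0 ⇒ step 1: CABC ⇒ AC·AAA·BB·AC
    A ↦ AAA
    B ↦ BB
    C ↦ AC

A->AAA, B->BB, C->AC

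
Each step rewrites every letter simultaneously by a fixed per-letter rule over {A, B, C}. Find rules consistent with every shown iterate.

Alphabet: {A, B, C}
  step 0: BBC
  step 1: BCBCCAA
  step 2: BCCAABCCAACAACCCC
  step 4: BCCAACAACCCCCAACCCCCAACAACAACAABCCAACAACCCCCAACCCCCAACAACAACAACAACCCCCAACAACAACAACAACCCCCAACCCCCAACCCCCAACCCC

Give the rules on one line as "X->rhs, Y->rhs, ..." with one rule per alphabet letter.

A->CC, B->BC, C->CAA

  step 1 ⇒ step 2: BCBCCAA ⇒ BC·CAA·BC·CAA·CAA·CC·CC
    A ↦ CC
    B ↦ BC
    C ↦ CAA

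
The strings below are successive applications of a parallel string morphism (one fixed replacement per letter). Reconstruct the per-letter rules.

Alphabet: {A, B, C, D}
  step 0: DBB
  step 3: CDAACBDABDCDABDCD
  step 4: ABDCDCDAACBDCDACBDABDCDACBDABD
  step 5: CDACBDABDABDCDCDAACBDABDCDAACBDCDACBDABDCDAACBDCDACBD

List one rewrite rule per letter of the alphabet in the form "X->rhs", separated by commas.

A->CD, B->AC, C->A, D->BD

  step 4 ⇒ step 5: ABDCDCDAACBDCDACBDABDCDACBDABD ⇒ CD·AC·BD·A·BD·A·BD·CD·CD·A·AC·BD·A·BD·CD·A·AC·BD·CD·AC·BD·A·BD·CD·A·AC·BD·CD·AC·BD
    A ↦ CD
    B ↦ AC
    C ↦ A
    D ↦ BD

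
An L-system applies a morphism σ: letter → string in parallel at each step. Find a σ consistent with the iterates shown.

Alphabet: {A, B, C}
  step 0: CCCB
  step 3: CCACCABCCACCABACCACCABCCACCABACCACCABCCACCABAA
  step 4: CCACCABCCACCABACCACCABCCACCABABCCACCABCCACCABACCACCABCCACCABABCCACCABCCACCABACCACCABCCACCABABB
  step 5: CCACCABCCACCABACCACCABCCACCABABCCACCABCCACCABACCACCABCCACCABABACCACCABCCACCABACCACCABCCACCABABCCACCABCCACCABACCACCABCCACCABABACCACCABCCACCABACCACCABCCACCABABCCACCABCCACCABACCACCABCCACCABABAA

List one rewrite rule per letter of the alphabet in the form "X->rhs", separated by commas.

A->B, B->A, C->CCA

  step 4 ⇒ step 5: CCACCABCCACCABACCACCABCCACCABABCCACCABCCACCABACCACCABCCACCABABCCACCABCCACCABACCACCABCCACCABABB ⇒ CCA·CCA·B·CCA·CCA·B·A·CCA·CCA·B·CCA·CCA·B·A·B·CCA·CCA·B·CCA·CCA·B·A·CCA·CCA·B·CCA·CCA·B·A·B·A·CCA·CCA·B·CCA·CCA·B·A·CCA·CCA·B·CCA·CCA·B·A·B·CCA·CCA·B·CCA·CCA·B·A·CCA·CCA·B·CCA·CCA·B·A·B·A·CCA·CCA·B·CCA·CCA·B·A·CCA·CCA·B·CCA·CCA·B·A·B·CCA·CCA·B·CCA·CCA·B·A·CCA·CCA·B·CCA·CCA·B·A·B·A·A
    A ↦ B
    B ↦ A
    C ↦ CCA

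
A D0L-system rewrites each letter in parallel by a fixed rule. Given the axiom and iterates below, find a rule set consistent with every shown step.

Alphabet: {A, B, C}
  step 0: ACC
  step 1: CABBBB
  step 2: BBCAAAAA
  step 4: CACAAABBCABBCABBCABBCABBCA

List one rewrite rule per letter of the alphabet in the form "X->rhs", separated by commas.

  step 1 ⇒ step 2: CABBBB ⇒ BB·CA·A·A·A·A
    A ↦ CA
    B ↦ A
    C ↦ BB

A->CA, B->A, C->BB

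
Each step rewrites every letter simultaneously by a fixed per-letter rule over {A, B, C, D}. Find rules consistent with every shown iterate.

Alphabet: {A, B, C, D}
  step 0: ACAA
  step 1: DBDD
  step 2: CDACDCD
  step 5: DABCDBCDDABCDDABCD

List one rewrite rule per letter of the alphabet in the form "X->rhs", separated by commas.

A->D, B->A, C->B, D->CD

  step 1 ⇒ step 2: DBDD ⇒ CD·A·CD·CD
    B ↦ A
    D ↦ CD
  step 0 ⇒ step 1: ACAA ⇒ D·B·D·D
    A ↦ D
  step 0 ⇒ step 1: ACAA ⇒ D·B·D·D
    C ↦ B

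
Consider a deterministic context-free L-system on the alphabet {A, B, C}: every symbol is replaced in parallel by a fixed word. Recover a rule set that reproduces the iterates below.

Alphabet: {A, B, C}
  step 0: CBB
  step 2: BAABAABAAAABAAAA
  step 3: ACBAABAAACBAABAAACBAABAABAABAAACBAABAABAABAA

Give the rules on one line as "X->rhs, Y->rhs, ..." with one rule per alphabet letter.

  step 2 ⇒ step 3: BAABAABAAAABAAAA ⇒ AC·BAA·BAA·AC·BAA·BAA·AC·BAA·BAA·BAA·BAA·AC·BAA·BAA·BAA·BAA
    A ↦ BAA
    B ↦ AC
    C ↦ AA  (constrained at step 0)

A->BAA, B->AC, C->AA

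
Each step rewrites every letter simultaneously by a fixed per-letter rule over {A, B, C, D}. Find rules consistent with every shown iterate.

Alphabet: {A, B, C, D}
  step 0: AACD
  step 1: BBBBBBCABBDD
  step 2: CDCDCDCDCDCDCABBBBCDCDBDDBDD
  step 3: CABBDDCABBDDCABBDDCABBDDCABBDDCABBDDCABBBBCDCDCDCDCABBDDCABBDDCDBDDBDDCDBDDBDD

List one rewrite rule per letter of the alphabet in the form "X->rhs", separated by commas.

A->BBB, B->CD, C->CAB, D->BDD

  step 2 ⇒ step 3: CDCDCDCDCDCDCABBBBCDCDBDDBDD ⇒ CAB·BDD·CAB·BDD·CAB·BDD·CAB·BDD·CAB·BDD·CAB·BDD·CAB·BBB·CD·CD·CD·CD·CAB·BDD·CAB·BDD·CD·BDD·BDD·CD·BDD·BDD
    A ↦ BBB
    B ↦ CD
    C ↦ CAB
    D ↦ BDD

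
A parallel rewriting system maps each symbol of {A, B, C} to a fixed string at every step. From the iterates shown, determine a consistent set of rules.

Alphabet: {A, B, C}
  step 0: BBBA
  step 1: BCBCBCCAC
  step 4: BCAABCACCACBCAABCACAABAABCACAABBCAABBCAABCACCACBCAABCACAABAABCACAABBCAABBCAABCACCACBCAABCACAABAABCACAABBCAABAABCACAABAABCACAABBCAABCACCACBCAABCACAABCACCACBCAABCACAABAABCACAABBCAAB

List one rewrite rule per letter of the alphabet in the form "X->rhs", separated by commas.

A->CAC, B->BC, C->AAB

  step 0 ⇒ step 1: BBBA ⇒ BC·BC·BC·CAC
    A ↦ CAC
    B ↦ BC
    C ↦ AAB  (constrained at step 1)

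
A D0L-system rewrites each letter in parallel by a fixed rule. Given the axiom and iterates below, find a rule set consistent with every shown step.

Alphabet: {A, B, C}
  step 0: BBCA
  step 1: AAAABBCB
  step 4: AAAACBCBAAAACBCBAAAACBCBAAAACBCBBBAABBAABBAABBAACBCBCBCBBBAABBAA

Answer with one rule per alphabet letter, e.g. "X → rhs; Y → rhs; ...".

  step 0 ⇒ step 1: BBCA ⇒ AA·AA·BB·CB
    A ↦ CB
    B ↦ AA
    C ↦ BB

A->CB, B->AA, C->BB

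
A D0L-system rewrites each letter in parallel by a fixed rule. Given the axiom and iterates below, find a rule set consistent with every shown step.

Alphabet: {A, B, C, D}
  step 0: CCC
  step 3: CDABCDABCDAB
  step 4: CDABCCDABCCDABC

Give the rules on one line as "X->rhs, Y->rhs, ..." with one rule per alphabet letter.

  step 3 ⇒ step 4: CDABCDABCDAB ⇒ CD·A·B·C·CD·A·B·C·CD·A·B·C
    A ↦ B
    B ↦ C
    C ↦ CD
    D ↦ A

A->B, B->C, C->CD, D->A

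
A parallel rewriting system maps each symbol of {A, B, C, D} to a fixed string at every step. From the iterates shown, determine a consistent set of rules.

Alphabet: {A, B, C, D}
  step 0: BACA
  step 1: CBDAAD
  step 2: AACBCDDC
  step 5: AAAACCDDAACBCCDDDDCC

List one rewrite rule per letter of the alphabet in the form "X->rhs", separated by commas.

A->D, B->CB, C->AA, D->C

  step 1 ⇒ step 2: CBDAAD ⇒ AA·CB·C·D·D·C
    A ↦ D
    B ↦ CB
    C ↦ AA
    D ↦ C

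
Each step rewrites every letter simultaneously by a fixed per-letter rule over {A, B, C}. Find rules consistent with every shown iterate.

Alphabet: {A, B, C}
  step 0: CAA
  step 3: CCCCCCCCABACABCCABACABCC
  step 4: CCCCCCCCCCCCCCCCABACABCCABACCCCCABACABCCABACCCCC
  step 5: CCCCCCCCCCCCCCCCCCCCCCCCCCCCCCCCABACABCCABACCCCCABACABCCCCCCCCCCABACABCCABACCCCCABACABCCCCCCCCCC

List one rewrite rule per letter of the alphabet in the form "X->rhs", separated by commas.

A->AB, B->AC, C->CC

  step 4 ⇒ step 5: CCCCCCCCCCCCCCCCABACABCCABACCCCCABACABCCABACCCCC ⇒ CC·CC·CC·CC·CC·CC·CC·CC·CC·CC·CC·CC·CC·CC·CC·CC·AB·AC·AB·CC·AB·AC·CC·CC·AB·AC·AB·CC·CC·CC·CC·CC·AB·AC·AB·CC·AB·AC·CC·CC·AB·AC·AB·CC·CC·CC·CC·CC
    A ↦ AB
    B ↦ AC
    C ↦ CC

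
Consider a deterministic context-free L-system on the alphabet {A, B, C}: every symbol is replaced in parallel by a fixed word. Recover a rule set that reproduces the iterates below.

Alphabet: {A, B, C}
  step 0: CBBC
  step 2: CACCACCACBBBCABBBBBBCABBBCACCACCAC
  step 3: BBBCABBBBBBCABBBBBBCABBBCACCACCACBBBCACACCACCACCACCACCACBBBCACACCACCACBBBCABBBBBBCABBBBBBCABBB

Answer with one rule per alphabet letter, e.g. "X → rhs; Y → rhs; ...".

  step 2 ⇒ step 3: CACCACCACBBBCABBBBBBCABBBCACCACCAC ⇒ BBB·CA·BBB·BBB·CA·BBB·BBB·CA·BBB·CAC·CAC·CAC·BBB·CA·CAC·CAC·CAC·CAC·CAC·CAC·BBB·CA·CAC·CAC·CAC·BBB·CA·BBB·BBB·CA·BBB·BBB·CA·BBB
    A ↦ CA
    B ↦ CAC
    C ↦ BBB

A->CA, B->CAC, C->BBB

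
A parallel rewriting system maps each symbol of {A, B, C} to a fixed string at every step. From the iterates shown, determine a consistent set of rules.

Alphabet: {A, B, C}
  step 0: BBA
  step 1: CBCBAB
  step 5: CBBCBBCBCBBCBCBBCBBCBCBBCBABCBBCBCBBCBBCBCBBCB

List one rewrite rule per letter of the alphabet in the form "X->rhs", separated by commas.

A->AB, B->CB, C->B

  step 0 ⇒ step 1: BBA ⇒ CB·CB·AB
    A ↦ AB
    B ↦ CB
    C ↦ B  (constrained at step 1)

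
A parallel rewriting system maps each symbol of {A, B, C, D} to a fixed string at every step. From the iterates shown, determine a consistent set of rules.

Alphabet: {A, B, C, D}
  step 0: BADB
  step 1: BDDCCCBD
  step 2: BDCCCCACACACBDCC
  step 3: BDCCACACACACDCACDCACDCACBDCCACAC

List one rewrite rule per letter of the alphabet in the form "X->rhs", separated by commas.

A->DC, B->BD, C->AC, D->CC

  step 2 ⇒ step 3: BDCCCCACACACBDCC ⇒ BD·CC·AC·AC·AC·AC·DC·AC·DC·AC·DC·AC·BD·CC·AC·AC
    A ↦ DC
    B ↦ BD
    C ↦ AC
    D ↦ CC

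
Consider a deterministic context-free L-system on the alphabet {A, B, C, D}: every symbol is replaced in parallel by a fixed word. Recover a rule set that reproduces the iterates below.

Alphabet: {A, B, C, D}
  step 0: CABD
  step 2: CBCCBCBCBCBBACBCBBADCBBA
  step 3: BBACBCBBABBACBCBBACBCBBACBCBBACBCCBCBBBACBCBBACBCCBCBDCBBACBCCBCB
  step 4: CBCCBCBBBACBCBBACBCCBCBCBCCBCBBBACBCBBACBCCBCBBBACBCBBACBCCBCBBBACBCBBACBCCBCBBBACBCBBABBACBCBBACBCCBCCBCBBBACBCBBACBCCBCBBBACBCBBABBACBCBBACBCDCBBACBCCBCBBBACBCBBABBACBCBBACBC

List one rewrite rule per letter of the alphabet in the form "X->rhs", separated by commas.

A->B, B->CBC, C->BBA, D->DC

  step 3 ⇒ step 4: BBACBCBBABBACBCBBACBCBBACBCBBACBCCBCBBBACBCBBACBCCBCBDCBBACBCCBCB ⇒ CBC·CBC·B·BBA·CBC·BBA·CBC·CBC·B·CBC·CBC·B·BBA·CBC·BBA·CBC·CBC·B·BBA·CBC·BBA·CBC·CBC·B·BBA·CBC·BBA·CBC·CBC·B·BBA·CBC·BBA·BBA·CBC·BBA·CBC·CBC·CBC·B·BBA·CBC·BBA·CBC·CBC·B·BBA·CBC·BBA·BBA·CBC·BBA·CBC·DC·BBA·CBC·CBC·B·BBA·CBC·BBA·BBA·CBC·BBA·CBC
    A ↦ B
    B ↦ CBC
    C ↦ BBA
    D ↦ DC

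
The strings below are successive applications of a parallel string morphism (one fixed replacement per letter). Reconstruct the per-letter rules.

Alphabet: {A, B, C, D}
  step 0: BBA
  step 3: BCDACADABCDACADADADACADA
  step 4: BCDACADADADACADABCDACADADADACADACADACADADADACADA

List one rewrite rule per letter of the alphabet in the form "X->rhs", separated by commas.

A->DA, B->BC, C->DA, D->CA

  step 3 ⇒ step 4: BCDACADABCDACADADADACADA ⇒ BC·DA·CA·DA·DA·DA·CA·DA·BC·DA·CA·DA·DA·DA·CA·DA·CA·DA·CA·DA·DA·DA·CA·DA
    A ↦ DA
    B ↦ BC
    C ↦ DA
    D ↦ CA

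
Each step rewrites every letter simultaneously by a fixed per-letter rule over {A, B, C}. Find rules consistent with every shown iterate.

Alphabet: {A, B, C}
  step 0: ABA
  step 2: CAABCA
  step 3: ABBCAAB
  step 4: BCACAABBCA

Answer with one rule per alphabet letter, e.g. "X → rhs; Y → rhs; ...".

  step 3 ⇒ step 4: ABBCAAB ⇒ B·CA·CA·A·B·B·CA
    A ↦ B
    B ↦ CA
    C ↦ A

A->B, B->CA, C->A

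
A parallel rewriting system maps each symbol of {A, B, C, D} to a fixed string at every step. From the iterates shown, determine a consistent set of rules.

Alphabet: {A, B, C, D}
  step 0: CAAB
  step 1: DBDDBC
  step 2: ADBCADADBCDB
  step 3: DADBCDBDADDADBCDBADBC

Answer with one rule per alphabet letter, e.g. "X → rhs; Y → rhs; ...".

A->D, B->BC, C->DB, D->AD

  step 2 ⇒ step 3: ADBCADADBCDB ⇒ D·AD·BC·DB·D·AD·D·AD·BC·DB·AD·BC
    A ↦ D
    B ↦ BC
    C ↦ DB
    D ↦ AD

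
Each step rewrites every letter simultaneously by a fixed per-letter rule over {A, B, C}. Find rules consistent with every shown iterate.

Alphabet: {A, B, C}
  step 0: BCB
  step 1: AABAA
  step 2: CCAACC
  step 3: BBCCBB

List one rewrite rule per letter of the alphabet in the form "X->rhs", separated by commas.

A->C, B->AA, C->B

  step 2 ⇒ step 3: CCAACC ⇒ B·B·C·C·B·B
    A ↦ C
    C ↦ B
  step 0 ⇒ step 1: BCB ⇒ AA·B·AA
    B ↦ AA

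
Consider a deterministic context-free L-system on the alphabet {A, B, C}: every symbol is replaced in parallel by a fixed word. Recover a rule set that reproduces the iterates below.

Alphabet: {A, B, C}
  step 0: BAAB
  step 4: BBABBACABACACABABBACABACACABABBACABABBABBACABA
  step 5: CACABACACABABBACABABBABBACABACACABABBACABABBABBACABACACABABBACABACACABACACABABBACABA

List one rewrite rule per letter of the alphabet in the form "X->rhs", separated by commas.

A->BA, B->CA, C->B

  step 4 ⇒ step 5: BBABBACABACACABABBACABACACABABBACABABBABBACABA ⇒ CA·CA·BA·CA·CA·BA·B·BA·CA·BA·B·BA·B·BA·CA·BA·CA·CA·BA·B·BA·CA·BA·B·BA·B·BA·CA·BA·CA·CA·BA·B·BA·CA·BA·CA·CA·BA·CA·CA·BA·B·BA·CA·BA
    A ↦ BA
    B ↦ CA
    C ↦ B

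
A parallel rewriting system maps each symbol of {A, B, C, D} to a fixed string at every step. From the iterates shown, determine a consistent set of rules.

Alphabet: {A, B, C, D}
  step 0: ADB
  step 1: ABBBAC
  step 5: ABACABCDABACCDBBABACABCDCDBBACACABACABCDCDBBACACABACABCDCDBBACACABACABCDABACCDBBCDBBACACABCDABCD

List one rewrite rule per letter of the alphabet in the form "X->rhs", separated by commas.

  step 0 ⇒ step 1: ADB ⇒ AB·BB·AC
    A ↦ AB
    B ↦ AC
    D ↦ BB
    C ↦ CD  (constrained at step 1)

A->AB, B->AC, C->CD, D->BB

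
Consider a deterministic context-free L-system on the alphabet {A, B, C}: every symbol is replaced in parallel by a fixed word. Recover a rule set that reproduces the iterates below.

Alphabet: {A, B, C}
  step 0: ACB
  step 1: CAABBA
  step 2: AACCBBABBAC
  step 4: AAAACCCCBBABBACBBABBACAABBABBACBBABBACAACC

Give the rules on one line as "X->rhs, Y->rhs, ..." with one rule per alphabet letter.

  step 1 ⇒ step 2: CAABBA ⇒ AA·C·C·BBA·BBA·C
    A ↦ C
    B ↦ BBA
    C ↦ AA

A->C, B->BBA, C->AA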